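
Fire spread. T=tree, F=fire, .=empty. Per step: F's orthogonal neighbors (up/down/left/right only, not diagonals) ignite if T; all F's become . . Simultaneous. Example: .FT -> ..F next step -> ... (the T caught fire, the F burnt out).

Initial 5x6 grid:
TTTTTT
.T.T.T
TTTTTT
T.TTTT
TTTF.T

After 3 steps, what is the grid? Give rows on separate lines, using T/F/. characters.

Step 1: 2 trees catch fire, 1 burn out
  TTTTTT
  .T.T.T
  TTTTTT
  T.TFTT
  TTF..T
Step 2: 4 trees catch fire, 2 burn out
  TTTTTT
  .T.T.T
  TTTFTT
  T.F.FT
  TF...T
Step 3: 5 trees catch fire, 4 burn out
  TTTTTT
  .T.F.T
  TTF.FT
  T....F
  F....T

TTTTTT
.T.F.T
TTF.FT
T....F
F....T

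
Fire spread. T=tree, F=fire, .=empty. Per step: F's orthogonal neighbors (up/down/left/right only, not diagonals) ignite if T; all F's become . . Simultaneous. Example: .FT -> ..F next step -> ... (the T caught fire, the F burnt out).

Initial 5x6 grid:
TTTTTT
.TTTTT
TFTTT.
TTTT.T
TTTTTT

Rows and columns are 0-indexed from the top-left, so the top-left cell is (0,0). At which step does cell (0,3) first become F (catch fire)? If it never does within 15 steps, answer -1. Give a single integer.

Step 1: cell (0,3)='T' (+4 fires, +1 burnt)
Step 2: cell (0,3)='T' (+6 fires, +4 burnt)
Step 3: cell (0,3)='T' (+7 fires, +6 burnt)
Step 4: cell (0,3)='F' (+3 fires, +7 burnt)
  -> target ignites at step 4
Step 5: cell (0,3)='.' (+3 fires, +3 burnt)
Step 6: cell (0,3)='.' (+2 fires, +3 burnt)
Step 7: cell (0,3)='.' (+1 fires, +2 burnt)
Step 8: cell (0,3)='.' (+0 fires, +1 burnt)
  fire out at step 8

4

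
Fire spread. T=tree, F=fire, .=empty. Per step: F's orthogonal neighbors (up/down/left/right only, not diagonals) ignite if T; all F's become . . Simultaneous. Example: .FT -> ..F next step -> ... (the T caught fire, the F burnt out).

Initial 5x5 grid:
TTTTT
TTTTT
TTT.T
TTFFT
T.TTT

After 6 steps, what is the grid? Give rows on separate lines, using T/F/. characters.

Step 1: 5 trees catch fire, 2 burn out
  TTTTT
  TTTTT
  TTF.T
  TF..F
  T.FFT
Step 2: 5 trees catch fire, 5 burn out
  TTTTT
  TTFTT
  TF..F
  F....
  T...F
Step 3: 6 trees catch fire, 5 burn out
  TTFTT
  TF.FF
  F....
  .....
  F....
Step 4: 4 trees catch fire, 6 burn out
  TF.FF
  F....
  .....
  .....
  .....
Step 5: 1 trees catch fire, 4 burn out
  F....
  .....
  .....
  .....
  .....
Step 6: 0 trees catch fire, 1 burn out
  .....
  .....
  .....
  .....
  .....

.....
.....
.....
.....
.....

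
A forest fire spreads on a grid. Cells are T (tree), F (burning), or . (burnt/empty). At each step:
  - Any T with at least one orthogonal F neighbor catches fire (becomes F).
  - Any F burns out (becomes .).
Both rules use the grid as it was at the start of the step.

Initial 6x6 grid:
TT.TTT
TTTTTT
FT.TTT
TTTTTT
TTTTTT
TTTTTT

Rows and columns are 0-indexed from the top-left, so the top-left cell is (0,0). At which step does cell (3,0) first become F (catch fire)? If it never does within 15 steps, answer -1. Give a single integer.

Step 1: cell (3,0)='F' (+3 fires, +1 burnt)
  -> target ignites at step 1
Step 2: cell (3,0)='.' (+4 fires, +3 burnt)
Step 3: cell (3,0)='.' (+5 fires, +4 burnt)
Step 4: cell (3,0)='.' (+4 fires, +5 burnt)
Step 5: cell (3,0)='.' (+6 fires, +4 burnt)
Step 6: cell (3,0)='.' (+6 fires, +6 burnt)
Step 7: cell (3,0)='.' (+4 fires, +6 burnt)
Step 8: cell (3,0)='.' (+1 fires, +4 burnt)
Step 9: cell (3,0)='.' (+0 fires, +1 burnt)
  fire out at step 9

1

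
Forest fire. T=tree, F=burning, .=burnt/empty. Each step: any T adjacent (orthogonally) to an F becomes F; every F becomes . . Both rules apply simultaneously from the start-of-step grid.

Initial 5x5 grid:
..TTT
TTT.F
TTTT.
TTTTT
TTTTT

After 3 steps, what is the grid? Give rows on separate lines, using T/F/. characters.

Step 1: 1 trees catch fire, 1 burn out
  ..TTF
  TTT..
  TTTT.
  TTTTT
  TTTTT
Step 2: 1 trees catch fire, 1 burn out
  ..TF.
  TTT..
  TTTT.
  TTTTT
  TTTTT
Step 3: 1 trees catch fire, 1 burn out
  ..F..
  TTT..
  TTTT.
  TTTTT
  TTTTT

..F..
TTT..
TTTT.
TTTTT
TTTTT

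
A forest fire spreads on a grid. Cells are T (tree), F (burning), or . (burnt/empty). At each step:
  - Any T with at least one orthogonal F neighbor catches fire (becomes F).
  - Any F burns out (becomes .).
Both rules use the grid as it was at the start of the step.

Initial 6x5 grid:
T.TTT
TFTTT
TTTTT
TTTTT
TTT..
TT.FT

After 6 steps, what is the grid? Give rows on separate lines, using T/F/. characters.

Step 1: 4 trees catch fire, 2 burn out
  T.TTT
  F.FTT
  TFTTT
  TTTTT
  TTT..
  TT..F
Step 2: 6 trees catch fire, 4 burn out
  F.FTT
  ...FT
  F.FTT
  TFTTT
  TTT..
  TT...
Step 3: 6 trees catch fire, 6 burn out
  ...FT
  ....F
  ...FT
  F.FTT
  TFT..
  TT...
Step 4: 6 trees catch fire, 6 burn out
  ....F
  .....
  ....F
  ...FT
  F.F..
  TF...
Step 5: 2 trees catch fire, 6 burn out
  .....
  .....
  .....
  ....F
  .....
  F....
Step 6: 0 trees catch fire, 2 burn out
  .....
  .....
  .....
  .....
  .....
  .....

.....
.....
.....
.....
.....
.....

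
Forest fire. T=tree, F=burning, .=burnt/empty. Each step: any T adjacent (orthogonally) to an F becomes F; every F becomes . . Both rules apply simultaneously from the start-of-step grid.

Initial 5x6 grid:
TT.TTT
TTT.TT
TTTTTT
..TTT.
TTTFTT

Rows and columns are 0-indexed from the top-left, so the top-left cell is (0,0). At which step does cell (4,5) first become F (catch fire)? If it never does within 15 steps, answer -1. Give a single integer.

Step 1: cell (4,5)='T' (+3 fires, +1 burnt)
Step 2: cell (4,5)='F' (+5 fires, +3 burnt)
  -> target ignites at step 2
Step 3: cell (4,5)='.' (+3 fires, +5 burnt)
Step 4: cell (4,5)='.' (+4 fires, +3 burnt)
Step 5: cell (4,5)='.' (+4 fires, +4 burnt)
Step 6: cell (4,5)='.' (+4 fires, +4 burnt)
Step 7: cell (4,5)='.' (+1 fires, +4 burnt)
Step 8: cell (4,5)='.' (+0 fires, +1 burnt)
  fire out at step 8

2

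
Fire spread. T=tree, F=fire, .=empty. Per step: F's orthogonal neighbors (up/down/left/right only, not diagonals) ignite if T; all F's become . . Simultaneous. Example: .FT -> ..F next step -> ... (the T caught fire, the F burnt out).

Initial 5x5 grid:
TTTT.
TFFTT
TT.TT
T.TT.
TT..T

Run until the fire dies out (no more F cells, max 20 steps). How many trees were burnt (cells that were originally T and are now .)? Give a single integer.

Step 1: +5 fires, +2 burnt (F count now 5)
Step 2: +5 fires, +5 burnt (F count now 5)
Step 3: +3 fires, +5 burnt (F count now 3)
Step 4: +2 fires, +3 burnt (F count now 2)
Step 5: +1 fires, +2 burnt (F count now 1)
Step 6: +0 fires, +1 burnt (F count now 0)
Fire out after step 6
Initially T: 17, now '.': 24
Total burnt (originally-T cells now '.'): 16

Answer: 16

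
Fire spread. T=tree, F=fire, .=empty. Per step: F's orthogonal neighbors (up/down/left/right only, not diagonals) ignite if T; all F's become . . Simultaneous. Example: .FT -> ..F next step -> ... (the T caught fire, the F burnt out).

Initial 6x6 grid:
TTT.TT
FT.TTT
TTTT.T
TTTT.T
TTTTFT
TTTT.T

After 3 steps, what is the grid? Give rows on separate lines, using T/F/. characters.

Step 1: 5 trees catch fire, 2 burn out
  FTT.TT
  .F.TTT
  FTTT.T
  TTTT.T
  TTTF.F
  TTTT.T
Step 2: 8 trees catch fire, 5 burn out
  .FT.TT
  ...TTT
  .FTT.T
  FTTF.F
  TTF...
  TTTF.F
Step 3: 9 trees catch fire, 8 burn out
  ..F.TT
  ...TTT
  ..FF.F
  .FF...
  FF....
  TTF...

..F.TT
...TTT
..FF.F
.FF...
FF....
TTF...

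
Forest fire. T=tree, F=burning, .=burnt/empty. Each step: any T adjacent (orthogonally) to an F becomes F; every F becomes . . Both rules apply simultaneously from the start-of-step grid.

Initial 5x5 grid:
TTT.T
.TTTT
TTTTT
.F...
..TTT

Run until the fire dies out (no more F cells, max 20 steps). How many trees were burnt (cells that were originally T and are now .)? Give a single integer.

Step 1: +1 fires, +1 burnt (F count now 1)
Step 2: +3 fires, +1 burnt (F count now 3)
Step 3: +3 fires, +3 burnt (F count now 3)
Step 4: +4 fires, +3 burnt (F count now 4)
Step 5: +1 fires, +4 burnt (F count now 1)
Step 6: +1 fires, +1 burnt (F count now 1)
Step 7: +0 fires, +1 burnt (F count now 0)
Fire out after step 7
Initially T: 16, now '.': 22
Total burnt (originally-T cells now '.'): 13

Answer: 13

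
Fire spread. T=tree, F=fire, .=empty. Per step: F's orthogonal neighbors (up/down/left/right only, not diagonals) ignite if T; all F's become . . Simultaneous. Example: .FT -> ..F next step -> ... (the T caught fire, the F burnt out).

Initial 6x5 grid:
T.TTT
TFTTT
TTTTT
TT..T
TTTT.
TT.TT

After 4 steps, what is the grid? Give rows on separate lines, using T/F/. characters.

Step 1: 3 trees catch fire, 1 burn out
  T.TTT
  F.FTT
  TFTTT
  TT..T
  TTTT.
  TT.TT
Step 2: 6 trees catch fire, 3 burn out
  F.FTT
  ...FT
  F.FTT
  TF..T
  TTTT.
  TT.TT
Step 3: 5 trees catch fire, 6 burn out
  ...FT
  ....F
  ...FT
  F...T
  TFTT.
  TT.TT
Step 4: 5 trees catch fire, 5 burn out
  ....F
  .....
  ....F
  ....T
  F.FT.
  TF.TT

....F
.....
....F
....T
F.FT.
TF.TT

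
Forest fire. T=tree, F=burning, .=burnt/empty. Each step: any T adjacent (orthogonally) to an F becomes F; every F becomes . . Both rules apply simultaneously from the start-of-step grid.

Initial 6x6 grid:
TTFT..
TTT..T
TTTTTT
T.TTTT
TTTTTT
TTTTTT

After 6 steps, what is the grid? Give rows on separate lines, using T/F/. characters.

Step 1: 3 trees catch fire, 1 burn out
  TF.F..
  TTF..T
  TTTTTT
  T.TTTT
  TTTTTT
  TTTTTT
Step 2: 3 trees catch fire, 3 burn out
  F.....
  TF...T
  TTFTTT
  T.TTTT
  TTTTTT
  TTTTTT
Step 3: 4 trees catch fire, 3 burn out
  ......
  F....T
  TF.FTT
  T.FTTT
  TTTTTT
  TTTTTT
Step 4: 4 trees catch fire, 4 burn out
  ......
  .....T
  F...FT
  T..FTT
  TTFTTT
  TTTTTT
Step 5: 6 trees catch fire, 4 burn out
  ......
  .....T
  .....F
  F...FT
  TF.FTT
  TTFTTT
Step 6: 6 trees catch fire, 6 burn out
  ......
  .....F
  ......
  .....F
  F...FT
  TF.FTT

......
.....F
......
.....F
F...FT
TF.FTT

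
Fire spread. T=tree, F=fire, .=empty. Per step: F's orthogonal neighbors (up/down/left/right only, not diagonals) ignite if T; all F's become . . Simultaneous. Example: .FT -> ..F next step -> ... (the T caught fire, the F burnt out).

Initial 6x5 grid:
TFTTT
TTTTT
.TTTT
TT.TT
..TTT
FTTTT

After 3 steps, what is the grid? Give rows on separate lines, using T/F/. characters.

Step 1: 4 trees catch fire, 2 burn out
  F.FTT
  TFTTT
  .TTTT
  TT.TT
  ..TTT
  .FTTT
Step 2: 5 trees catch fire, 4 burn out
  ...FT
  F.FTT
  .FTTT
  TT.TT
  ..TTT
  ..FTT
Step 3: 6 trees catch fire, 5 burn out
  ....F
  ...FT
  ..FTT
  TF.TT
  ..FTT
  ...FT

....F
...FT
..FTT
TF.TT
..FTT
...FT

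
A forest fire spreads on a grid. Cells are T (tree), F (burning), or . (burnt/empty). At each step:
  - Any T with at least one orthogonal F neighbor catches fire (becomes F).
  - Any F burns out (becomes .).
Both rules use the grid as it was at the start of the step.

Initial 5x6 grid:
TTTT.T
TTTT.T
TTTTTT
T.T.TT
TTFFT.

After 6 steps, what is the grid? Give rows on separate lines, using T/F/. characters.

Step 1: 3 trees catch fire, 2 burn out
  TTTT.T
  TTTT.T
  TTTTTT
  T.F.TT
  TF..F.
Step 2: 3 trees catch fire, 3 burn out
  TTTT.T
  TTTT.T
  TTFTTT
  T...FT
  F.....
Step 3: 6 trees catch fire, 3 burn out
  TTTT.T
  TTFT.T
  TF.FFT
  F....F
  ......
Step 4: 5 trees catch fire, 6 burn out
  TTFT.T
  TF.F.T
  F....F
  ......
  ......
Step 5: 4 trees catch fire, 5 burn out
  TF.F.T
  F....F
  ......
  ......
  ......
Step 6: 2 trees catch fire, 4 burn out
  F....F
  ......
  ......
  ......
  ......

F....F
......
......
......
......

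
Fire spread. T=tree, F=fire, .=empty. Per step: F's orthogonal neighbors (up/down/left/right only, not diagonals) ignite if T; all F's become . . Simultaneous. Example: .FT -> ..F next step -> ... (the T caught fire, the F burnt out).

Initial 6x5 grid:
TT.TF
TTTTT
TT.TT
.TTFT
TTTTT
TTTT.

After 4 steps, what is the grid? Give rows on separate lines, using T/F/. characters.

Step 1: 6 trees catch fire, 2 burn out
  TT.F.
  TTTTF
  TT.FT
  .TF.F
  TTTFT
  TTTT.
Step 2: 6 trees catch fire, 6 burn out
  TT...
  TTTF.
  TT..F
  .F...
  TTF.F
  TTTF.
Step 3: 4 trees catch fire, 6 burn out
  TT...
  TTF..
  TF...
  .....
  TF...
  TTF..
Step 4: 4 trees catch fire, 4 burn out
  TT...
  TF...
  F....
  .....
  F....
  TF...

TT...
TF...
F....
.....
F....
TF...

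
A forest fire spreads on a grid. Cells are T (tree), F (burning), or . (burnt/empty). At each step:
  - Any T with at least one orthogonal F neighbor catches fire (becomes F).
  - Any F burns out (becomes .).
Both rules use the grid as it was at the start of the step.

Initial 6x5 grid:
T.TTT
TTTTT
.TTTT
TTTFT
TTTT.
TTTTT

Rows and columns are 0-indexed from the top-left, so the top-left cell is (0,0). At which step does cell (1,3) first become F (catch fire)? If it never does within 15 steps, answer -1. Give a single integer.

Step 1: cell (1,3)='T' (+4 fires, +1 burnt)
Step 2: cell (1,3)='F' (+6 fires, +4 burnt)
  -> target ignites at step 2
Step 3: cell (1,3)='.' (+8 fires, +6 burnt)
Step 4: cell (1,3)='.' (+5 fires, +8 burnt)
Step 5: cell (1,3)='.' (+2 fires, +5 burnt)
Step 6: cell (1,3)='.' (+1 fires, +2 burnt)
Step 7: cell (1,3)='.' (+0 fires, +1 burnt)
  fire out at step 7

2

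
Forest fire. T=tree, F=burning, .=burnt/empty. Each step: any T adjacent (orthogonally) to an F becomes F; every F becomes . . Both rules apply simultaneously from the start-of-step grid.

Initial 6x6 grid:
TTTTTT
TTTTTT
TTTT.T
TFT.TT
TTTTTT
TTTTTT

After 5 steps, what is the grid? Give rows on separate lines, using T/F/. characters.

Step 1: 4 trees catch fire, 1 burn out
  TTTTTT
  TTTTTT
  TFTT.T
  F.F.TT
  TFTTTT
  TTTTTT
Step 2: 6 trees catch fire, 4 burn out
  TTTTTT
  TFTTTT
  F.FT.T
  ....TT
  F.FTTT
  TFTTTT
Step 3: 7 trees catch fire, 6 burn out
  TFTTTT
  F.FTTT
  ...F.T
  ....TT
  ...FTT
  F.FTTT
Step 4: 5 trees catch fire, 7 burn out
  F.FTTT
  ...FTT
  .....T
  ....TT
  ....FT
  ...FTT
Step 5: 5 trees catch fire, 5 burn out
  ...FTT
  ....FT
  .....T
  ....FT
  .....F
  ....FT

...FTT
....FT
.....T
....FT
.....F
....FT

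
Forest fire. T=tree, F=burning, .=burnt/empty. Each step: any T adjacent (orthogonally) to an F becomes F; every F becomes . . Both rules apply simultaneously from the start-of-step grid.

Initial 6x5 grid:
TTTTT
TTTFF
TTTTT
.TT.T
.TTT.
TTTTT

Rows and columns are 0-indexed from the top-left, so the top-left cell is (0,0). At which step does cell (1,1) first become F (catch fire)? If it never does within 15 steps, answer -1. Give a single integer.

Step 1: cell (1,1)='T' (+5 fires, +2 burnt)
Step 2: cell (1,1)='F' (+4 fires, +5 burnt)
  -> target ignites at step 2
Step 3: cell (1,1)='.' (+4 fires, +4 burnt)
Step 4: cell (1,1)='.' (+4 fires, +4 burnt)
Step 5: cell (1,1)='.' (+3 fires, +4 burnt)
Step 6: cell (1,1)='.' (+2 fires, +3 burnt)
Step 7: cell (1,1)='.' (+2 fires, +2 burnt)
Step 8: cell (1,1)='.' (+0 fires, +2 burnt)
  fire out at step 8

2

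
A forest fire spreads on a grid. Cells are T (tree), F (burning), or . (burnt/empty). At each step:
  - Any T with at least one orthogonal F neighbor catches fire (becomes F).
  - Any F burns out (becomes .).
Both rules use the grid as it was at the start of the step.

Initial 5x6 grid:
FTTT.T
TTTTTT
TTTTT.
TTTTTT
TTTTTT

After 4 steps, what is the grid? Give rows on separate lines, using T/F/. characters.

Step 1: 2 trees catch fire, 1 burn out
  .FTT.T
  FTTTTT
  TTTTT.
  TTTTTT
  TTTTTT
Step 2: 3 trees catch fire, 2 burn out
  ..FT.T
  .FTTTT
  FTTTT.
  TTTTTT
  TTTTTT
Step 3: 4 trees catch fire, 3 burn out
  ...F.T
  ..FTTT
  .FTTT.
  FTTTTT
  TTTTTT
Step 4: 4 trees catch fire, 4 burn out
  .....T
  ...FTT
  ..FTT.
  .FTTTT
  FTTTTT

.....T
...FTT
..FTT.
.FTTTT
FTTTTT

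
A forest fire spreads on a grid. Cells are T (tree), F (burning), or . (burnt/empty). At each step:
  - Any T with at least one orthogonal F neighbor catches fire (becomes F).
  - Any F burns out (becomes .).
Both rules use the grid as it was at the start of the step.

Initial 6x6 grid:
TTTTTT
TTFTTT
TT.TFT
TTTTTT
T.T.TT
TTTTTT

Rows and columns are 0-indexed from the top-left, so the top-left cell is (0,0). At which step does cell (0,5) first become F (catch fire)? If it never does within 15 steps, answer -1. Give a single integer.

Step 1: cell (0,5)='T' (+7 fires, +2 burnt)
Step 2: cell (0,5)='T' (+9 fires, +7 burnt)
Step 3: cell (0,5)='F' (+7 fires, +9 burnt)
  -> target ignites at step 3
Step 4: cell (0,5)='.' (+4 fires, +7 burnt)
Step 5: cell (0,5)='.' (+2 fires, +4 burnt)
Step 6: cell (0,5)='.' (+2 fires, +2 burnt)
Step 7: cell (0,5)='.' (+0 fires, +2 burnt)
  fire out at step 7

3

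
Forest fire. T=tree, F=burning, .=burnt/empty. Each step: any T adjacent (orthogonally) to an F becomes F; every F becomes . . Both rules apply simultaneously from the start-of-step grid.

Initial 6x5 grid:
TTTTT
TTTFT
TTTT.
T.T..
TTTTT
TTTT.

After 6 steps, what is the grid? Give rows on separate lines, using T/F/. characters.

Step 1: 4 trees catch fire, 1 burn out
  TTTFT
  TTF.F
  TTTF.
  T.T..
  TTTTT
  TTTT.
Step 2: 4 trees catch fire, 4 burn out
  TTF.F
  TF...
  TTF..
  T.T..
  TTTTT
  TTTT.
Step 3: 4 trees catch fire, 4 burn out
  TF...
  F....
  TF...
  T.F..
  TTTTT
  TTTT.
Step 4: 3 trees catch fire, 4 burn out
  F....
  .....
  F....
  T....
  TTFTT
  TTTT.
Step 5: 4 trees catch fire, 3 burn out
  .....
  .....
  .....
  F....
  TF.FT
  TTFT.
Step 6: 4 trees catch fire, 4 burn out
  .....
  .....
  .....
  .....
  F...F
  TF.F.

.....
.....
.....
.....
F...F
TF.F.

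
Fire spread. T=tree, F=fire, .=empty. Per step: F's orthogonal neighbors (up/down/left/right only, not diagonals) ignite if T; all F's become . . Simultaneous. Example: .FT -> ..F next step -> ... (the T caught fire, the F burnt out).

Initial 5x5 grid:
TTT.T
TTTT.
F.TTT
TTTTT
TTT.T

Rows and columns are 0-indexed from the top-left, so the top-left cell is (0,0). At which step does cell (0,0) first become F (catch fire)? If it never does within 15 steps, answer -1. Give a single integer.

Step 1: cell (0,0)='T' (+2 fires, +1 burnt)
Step 2: cell (0,0)='F' (+4 fires, +2 burnt)
  -> target ignites at step 2
Step 3: cell (0,0)='.' (+4 fires, +4 burnt)
Step 4: cell (0,0)='.' (+5 fires, +4 burnt)
Step 5: cell (0,0)='.' (+2 fires, +5 burnt)
Step 6: cell (0,0)='.' (+2 fires, +2 burnt)
Step 7: cell (0,0)='.' (+0 fires, +2 burnt)
  fire out at step 7

2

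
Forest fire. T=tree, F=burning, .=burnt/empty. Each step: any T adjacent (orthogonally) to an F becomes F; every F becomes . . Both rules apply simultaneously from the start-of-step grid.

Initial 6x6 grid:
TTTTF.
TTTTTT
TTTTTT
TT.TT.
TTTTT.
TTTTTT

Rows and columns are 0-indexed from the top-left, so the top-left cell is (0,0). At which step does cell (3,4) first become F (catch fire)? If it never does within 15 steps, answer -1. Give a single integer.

Step 1: cell (3,4)='T' (+2 fires, +1 burnt)
Step 2: cell (3,4)='T' (+4 fires, +2 burnt)
Step 3: cell (3,4)='F' (+5 fires, +4 burnt)
  -> target ignites at step 3
Step 4: cell (3,4)='.' (+5 fires, +5 burnt)
Step 5: cell (3,4)='.' (+4 fires, +5 burnt)
Step 6: cell (3,4)='.' (+5 fires, +4 burnt)
Step 7: cell (3,4)='.' (+3 fires, +5 burnt)
Step 8: cell (3,4)='.' (+2 fires, +3 burnt)
Step 9: cell (3,4)='.' (+1 fires, +2 burnt)
Step 10: cell (3,4)='.' (+0 fires, +1 burnt)
  fire out at step 10

3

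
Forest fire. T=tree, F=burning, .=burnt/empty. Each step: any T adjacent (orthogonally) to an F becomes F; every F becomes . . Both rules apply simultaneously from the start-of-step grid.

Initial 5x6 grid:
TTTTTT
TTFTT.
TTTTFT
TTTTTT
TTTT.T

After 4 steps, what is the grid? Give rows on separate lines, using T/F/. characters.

Step 1: 8 trees catch fire, 2 burn out
  TTFTTT
  TF.FF.
  TTFF.F
  TTTTFT
  TTTT.T
Step 2: 8 trees catch fire, 8 burn out
  TF.FFT
  F.....
  TF....
  TTFF.F
  TTTT.T
Step 3: 7 trees catch fire, 8 burn out
  F....F
  ......
  F.....
  TF....
  TTFF.F
Step 4: 2 trees catch fire, 7 burn out
  ......
  ......
  ......
  F.....
  TF....

......
......
......
F.....
TF....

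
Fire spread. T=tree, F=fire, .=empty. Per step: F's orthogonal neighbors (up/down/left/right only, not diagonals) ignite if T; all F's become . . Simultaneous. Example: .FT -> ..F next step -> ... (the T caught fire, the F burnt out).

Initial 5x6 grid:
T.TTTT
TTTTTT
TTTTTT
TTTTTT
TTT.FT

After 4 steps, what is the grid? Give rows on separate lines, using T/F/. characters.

Step 1: 2 trees catch fire, 1 burn out
  T.TTTT
  TTTTTT
  TTTTTT
  TTTTFT
  TTT..F
Step 2: 3 trees catch fire, 2 burn out
  T.TTTT
  TTTTTT
  TTTTFT
  TTTF.F
  TTT...
Step 3: 4 trees catch fire, 3 burn out
  T.TTTT
  TTTTFT
  TTTF.F
  TTF...
  TTT...
Step 4: 6 trees catch fire, 4 burn out
  T.TTFT
  TTTF.F
  TTF...
  TF....
  TTF...

T.TTFT
TTTF.F
TTF...
TF....
TTF...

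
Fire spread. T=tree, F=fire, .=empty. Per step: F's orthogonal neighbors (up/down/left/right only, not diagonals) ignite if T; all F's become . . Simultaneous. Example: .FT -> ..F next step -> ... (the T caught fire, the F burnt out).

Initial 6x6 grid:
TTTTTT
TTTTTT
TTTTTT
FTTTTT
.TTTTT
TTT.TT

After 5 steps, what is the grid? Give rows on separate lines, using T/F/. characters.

Step 1: 2 trees catch fire, 1 burn out
  TTTTTT
  TTTTTT
  FTTTTT
  .FTTTT
  .TTTTT
  TTT.TT
Step 2: 4 trees catch fire, 2 burn out
  TTTTTT
  FTTTTT
  .FTTTT
  ..FTTT
  .FTTTT
  TTT.TT
Step 3: 6 trees catch fire, 4 burn out
  FTTTTT
  .FTTTT
  ..FTTT
  ...FTT
  ..FTTT
  TFT.TT
Step 4: 7 trees catch fire, 6 burn out
  .FTTTT
  ..FTTT
  ...FTT
  ....FT
  ...FTT
  F.F.TT
Step 5: 5 trees catch fire, 7 burn out
  ..FTTT
  ...FTT
  ....FT
  .....F
  ....FT
  ....TT

..FTTT
...FTT
....FT
.....F
....FT
....TT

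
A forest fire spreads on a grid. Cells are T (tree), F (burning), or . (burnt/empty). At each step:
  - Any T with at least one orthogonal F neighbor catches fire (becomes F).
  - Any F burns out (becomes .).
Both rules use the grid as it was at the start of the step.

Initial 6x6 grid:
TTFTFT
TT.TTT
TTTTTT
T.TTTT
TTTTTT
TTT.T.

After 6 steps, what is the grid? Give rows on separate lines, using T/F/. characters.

Step 1: 4 trees catch fire, 2 burn out
  TF.F.F
  TT.TFT
  TTTTTT
  T.TTTT
  TTTTTT
  TTT.T.
Step 2: 5 trees catch fire, 4 burn out
  F.....
  TF.F.F
  TTTTFT
  T.TTTT
  TTTTTT
  TTT.T.
Step 3: 5 trees catch fire, 5 burn out
  ......
  F.....
  TFTF.F
  T.TTFT
  TTTTTT
  TTT.T.
Step 4: 5 trees catch fire, 5 burn out
  ......
  ......
  F.F...
  T.TF.F
  TTTTFT
  TTT.T.
Step 5: 5 trees catch fire, 5 burn out
  ......
  ......
  ......
  F.F...
  TTTF.F
  TTT.F.
Step 6: 2 trees catch fire, 5 burn out
  ......
  ......
  ......
  ......
  FTF...
  TTT...

......
......
......
......
FTF...
TTT...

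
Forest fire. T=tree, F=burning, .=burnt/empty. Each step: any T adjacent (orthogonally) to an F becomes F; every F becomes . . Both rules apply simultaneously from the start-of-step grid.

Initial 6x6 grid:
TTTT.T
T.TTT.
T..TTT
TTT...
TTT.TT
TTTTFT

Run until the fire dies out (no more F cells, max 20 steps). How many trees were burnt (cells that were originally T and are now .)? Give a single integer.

Answer: 25

Derivation:
Step 1: +3 fires, +1 burnt (F count now 3)
Step 2: +2 fires, +3 burnt (F count now 2)
Step 3: +2 fires, +2 burnt (F count now 2)
Step 4: +3 fires, +2 burnt (F count now 3)
Step 5: +2 fires, +3 burnt (F count now 2)
Step 6: +1 fires, +2 burnt (F count now 1)
Step 7: +1 fires, +1 burnt (F count now 1)
Step 8: +1 fires, +1 burnt (F count now 1)
Step 9: +1 fires, +1 burnt (F count now 1)
Step 10: +1 fires, +1 burnt (F count now 1)
Step 11: +1 fires, +1 burnt (F count now 1)
Step 12: +2 fires, +1 burnt (F count now 2)
Step 13: +1 fires, +2 burnt (F count now 1)
Step 14: +2 fires, +1 burnt (F count now 2)
Step 15: +1 fires, +2 burnt (F count now 1)
Step 16: +1 fires, +1 burnt (F count now 1)
Step 17: +0 fires, +1 burnt (F count now 0)
Fire out after step 17
Initially T: 26, now '.': 35
Total burnt (originally-T cells now '.'): 25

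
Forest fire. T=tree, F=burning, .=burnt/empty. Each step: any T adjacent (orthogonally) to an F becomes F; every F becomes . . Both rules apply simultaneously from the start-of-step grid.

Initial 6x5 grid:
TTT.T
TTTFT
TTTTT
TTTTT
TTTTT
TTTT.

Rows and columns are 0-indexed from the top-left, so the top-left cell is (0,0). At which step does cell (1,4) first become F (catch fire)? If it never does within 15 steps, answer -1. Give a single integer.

Step 1: cell (1,4)='F' (+3 fires, +1 burnt)
  -> target ignites at step 1
Step 2: cell (1,4)='.' (+6 fires, +3 burnt)
Step 3: cell (1,4)='.' (+6 fires, +6 burnt)
Step 4: cell (1,4)='.' (+6 fires, +6 burnt)
Step 5: cell (1,4)='.' (+3 fires, +6 burnt)
Step 6: cell (1,4)='.' (+2 fires, +3 burnt)
Step 7: cell (1,4)='.' (+1 fires, +2 burnt)
Step 8: cell (1,4)='.' (+0 fires, +1 burnt)
  fire out at step 8

1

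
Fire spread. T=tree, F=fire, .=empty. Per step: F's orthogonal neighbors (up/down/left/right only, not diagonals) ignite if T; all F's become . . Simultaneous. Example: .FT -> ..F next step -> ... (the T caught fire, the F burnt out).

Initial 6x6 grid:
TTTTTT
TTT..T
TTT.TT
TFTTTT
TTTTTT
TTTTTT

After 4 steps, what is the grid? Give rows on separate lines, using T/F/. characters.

Step 1: 4 trees catch fire, 1 burn out
  TTTTTT
  TTT..T
  TFT.TT
  F.FTTT
  TFTTTT
  TTTTTT
Step 2: 7 trees catch fire, 4 burn out
  TTTTTT
  TFT..T
  F.F.TT
  ...FTT
  F.FTTT
  TFTTTT
Step 3: 7 trees catch fire, 7 burn out
  TFTTTT
  F.F..T
  ....TT
  ....FT
  ...FTT
  F.FTTT
Step 4: 6 trees catch fire, 7 burn out
  F.FTTT
  .....T
  ....FT
  .....F
  ....FT
  ...FTT

F.FTTT
.....T
....FT
.....F
....FT
...FTT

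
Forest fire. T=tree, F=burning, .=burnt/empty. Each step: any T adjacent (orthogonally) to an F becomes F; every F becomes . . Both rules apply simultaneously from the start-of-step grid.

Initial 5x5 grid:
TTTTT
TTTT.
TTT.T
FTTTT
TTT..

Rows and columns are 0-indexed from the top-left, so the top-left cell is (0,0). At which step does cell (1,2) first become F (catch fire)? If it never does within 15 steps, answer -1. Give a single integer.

Step 1: cell (1,2)='T' (+3 fires, +1 burnt)
Step 2: cell (1,2)='T' (+4 fires, +3 burnt)
Step 3: cell (1,2)='T' (+5 fires, +4 burnt)
Step 4: cell (1,2)='F' (+3 fires, +5 burnt)
  -> target ignites at step 4
Step 5: cell (1,2)='.' (+3 fires, +3 burnt)
Step 6: cell (1,2)='.' (+1 fires, +3 burnt)
Step 7: cell (1,2)='.' (+1 fires, +1 burnt)
Step 8: cell (1,2)='.' (+0 fires, +1 burnt)
  fire out at step 8

4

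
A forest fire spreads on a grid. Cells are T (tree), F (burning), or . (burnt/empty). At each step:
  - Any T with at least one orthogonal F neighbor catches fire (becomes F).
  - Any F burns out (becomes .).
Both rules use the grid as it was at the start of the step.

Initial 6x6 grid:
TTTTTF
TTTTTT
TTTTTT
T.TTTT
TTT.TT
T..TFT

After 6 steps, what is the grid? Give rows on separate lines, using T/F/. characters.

Step 1: 5 trees catch fire, 2 burn out
  TTTTF.
  TTTTTF
  TTTTTT
  T.TTTT
  TTT.FT
  T..F.F
Step 2: 5 trees catch fire, 5 burn out
  TTTF..
  TTTTF.
  TTTTTF
  T.TTFT
  TTT..F
  T.....
Step 3: 5 trees catch fire, 5 burn out
  TTF...
  TTTF..
  TTTTF.
  T.TF.F
  TTT...
  T.....
Step 4: 4 trees catch fire, 5 burn out
  TF....
  TTF...
  TTTF..
  T.F...
  TTT...
  T.....
Step 5: 4 trees catch fire, 4 burn out
  F.....
  TF....
  TTF...
  T.....
  TTF...
  T.....
Step 6: 3 trees catch fire, 4 burn out
  ......
  F.....
  TF....
  T.....
  TF....
  T.....

......
F.....
TF....
T.....
TF....
T.....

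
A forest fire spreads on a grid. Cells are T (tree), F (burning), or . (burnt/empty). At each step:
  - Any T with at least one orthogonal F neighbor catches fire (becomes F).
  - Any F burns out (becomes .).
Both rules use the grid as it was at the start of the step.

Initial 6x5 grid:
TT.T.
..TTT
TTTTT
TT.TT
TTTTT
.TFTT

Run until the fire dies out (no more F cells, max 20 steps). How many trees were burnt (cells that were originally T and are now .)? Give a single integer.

Answer: 21

Derivation:
Step 1: +3 fires, +1 burnt (F count now 3)
Step 2: +3 fires, +3 burnt (F count now 3)
Step 3: +4 fires, +3 burnt (F count now 4)
Step 4: +4 fires, +4 burnt (F count now 4)
Step 5: +4 fires, +4 burnt (F count now 4)
Step 6: +3 fires, +4 burnt (F count now 3)
Step 7: +0 fires, +3 burnt (F count now 0)
Fire out after step 7
Initially T: 23, now '.': 28
Total burnt (originally-T cells now '.'): 21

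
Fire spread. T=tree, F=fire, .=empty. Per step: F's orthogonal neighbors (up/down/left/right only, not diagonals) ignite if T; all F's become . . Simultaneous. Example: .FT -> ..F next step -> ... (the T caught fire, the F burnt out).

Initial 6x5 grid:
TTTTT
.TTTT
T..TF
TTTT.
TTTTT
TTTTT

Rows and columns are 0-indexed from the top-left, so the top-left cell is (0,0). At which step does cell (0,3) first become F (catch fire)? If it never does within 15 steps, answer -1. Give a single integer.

Step 1: cell (0,3)='T' (+2 fires, +1 burnt)
Step 2: cell (0,3)='T' (+3 fires, +2 burnt)
Step 3: cell (0,3)='F' (+4 fires, +3 burnt)
  -> target ignites at step 3
Step 4: cell (0,3)='.' (+6 fires, +4 burnt)
Step 5: cell (0,3)='.' (+5 fires, +6 burnt)
Step 6: cell (0,3)='.' (+4 fires, +5 burnt)
Step 7: cell (0,3)='.' (+1 fires, +4 burnt)
Step 8: cell (0,3)='.' (+0 fires, +1 burnt)
  fire out at step 8

3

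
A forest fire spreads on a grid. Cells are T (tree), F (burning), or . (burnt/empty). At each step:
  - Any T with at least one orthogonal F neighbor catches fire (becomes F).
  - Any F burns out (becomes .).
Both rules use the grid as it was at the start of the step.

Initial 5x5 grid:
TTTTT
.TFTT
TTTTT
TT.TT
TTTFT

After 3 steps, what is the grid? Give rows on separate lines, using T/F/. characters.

Step 1: 7 trees catch fire, 2 burn out
  TTFTT
  .F.FT
  TTFTT
  TT.FT
  TTF.F
Step 2: 7 trees catch fire, 7 burn out
  TF.FT
  ....F
  TF.FT
  TT..F
  TF...
Step 3: 6 trees catch fire, 7 burn out
  F...F
  .....
  F...F
  TF...
  F....

F...F
.....
F...F
TF...
F....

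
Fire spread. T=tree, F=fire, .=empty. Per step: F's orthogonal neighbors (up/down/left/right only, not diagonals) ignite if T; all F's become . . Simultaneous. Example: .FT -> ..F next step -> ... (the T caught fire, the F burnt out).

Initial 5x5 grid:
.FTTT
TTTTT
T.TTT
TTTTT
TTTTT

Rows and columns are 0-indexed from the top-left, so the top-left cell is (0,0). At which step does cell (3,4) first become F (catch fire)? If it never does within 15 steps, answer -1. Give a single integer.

Step 1: cell (3,4)='T' (+2 fires, +1 burnt)
Step 2: cell (3,4)='T' (+3 fires, +2 burnt)
Step 3: cell (3,4)='T' (+4 fires, +3 burnt)
Step 4: cell (3,4)='T' (+4 fires, +4 burnt)
Step 5: cell (3,4)='T' (+5 fires, +4 burnt)
Step 6: cell (3,4)='F' (+3 fires, +5 burnt)
  -> target ignites at step 6
Step 7: cell (3,4)='.' (+1 fires, +3 burnt)
Step 8: cell (3,4)='.' (+0 fires, +1 burnt)
  fire out at step 8

6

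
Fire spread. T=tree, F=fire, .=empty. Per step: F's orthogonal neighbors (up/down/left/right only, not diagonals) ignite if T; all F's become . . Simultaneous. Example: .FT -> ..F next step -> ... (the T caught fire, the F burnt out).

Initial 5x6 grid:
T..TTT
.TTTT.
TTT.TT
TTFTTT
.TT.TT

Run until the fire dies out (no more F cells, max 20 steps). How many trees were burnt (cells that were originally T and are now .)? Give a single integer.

Answer: 21

Derivation:
Step 1: +4 fires, +1 burnt (F count now 4)
Step 2: +5 fires, +4 burnt (F count now 5)
Step 3: +6 fires, +5 burnt (F count now 6)
Step 4: +4 fires, +6 burnt (F count now 4)
Step 5: +1 fires, +4 burnt (F count now 1)
Step 6: +1 fires, +1 burnt (F count now 1)
Step 7: +0 fires, +1 burnt (F count now 0)
Fire out after step 7
Initially T: 22, now '.': 29
Total burnt (originally-T cells now '.'): 21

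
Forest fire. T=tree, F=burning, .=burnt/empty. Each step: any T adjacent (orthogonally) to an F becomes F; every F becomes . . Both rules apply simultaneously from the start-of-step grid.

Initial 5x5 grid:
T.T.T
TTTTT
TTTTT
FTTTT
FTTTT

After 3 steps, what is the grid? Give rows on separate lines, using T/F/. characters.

Step 1: 3 trees catch fire, 2 burn out
  T.T.T
  TTTTT
  FTTTT
  .FTTT
  .FTTT
Step 2: 4 trees catch fire, 3 burn out
  T.T.T
  FTTTT
  .FTTT
  ..FTT
  ..FTT
Step 3: 5 trees catch fire, 4 burn out
  F.T.T
  .FTTT
  ..FTT
  ...FT
  ...FT

F.T.T
.FTTT
..FTT
...FT
...FT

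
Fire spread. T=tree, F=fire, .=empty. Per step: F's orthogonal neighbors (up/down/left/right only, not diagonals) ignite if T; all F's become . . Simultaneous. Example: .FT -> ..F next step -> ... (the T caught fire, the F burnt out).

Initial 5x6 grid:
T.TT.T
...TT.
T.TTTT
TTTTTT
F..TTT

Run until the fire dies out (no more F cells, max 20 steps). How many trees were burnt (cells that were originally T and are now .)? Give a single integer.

Step 1: +1 fires, +1 burnt (F count now 1)
Step 2: +2 fires, +1 burnt (F count now 2)
Step 3: +1 fires, +2 burnt (F count now 1)
Step 4: +2 fires, +1 burnt (F count now 2)
Step 5: +3 fires, +2 burnt (F count now 3)
Step 6: +4 fires, +3 burnt (F count now 4)
Step 7: +4 fires, +4 burnt (F count now 4)
Step 8: +1 fires, +4 burnt (F count now 1)
Step 9: +0 fires, +1 burnt (F count now 0)
Fire out after step 9
Initially T: 20, now '.': 28
Total burnt (originally-T cells now '.'): 18

Answer: 18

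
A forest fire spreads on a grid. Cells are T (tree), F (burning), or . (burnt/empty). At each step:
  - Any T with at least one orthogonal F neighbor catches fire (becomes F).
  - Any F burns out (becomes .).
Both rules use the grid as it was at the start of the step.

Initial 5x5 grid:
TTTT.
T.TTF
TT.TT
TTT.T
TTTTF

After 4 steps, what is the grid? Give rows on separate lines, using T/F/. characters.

Step 1: 4 trees catch fire, 2 burn out
  TTTT.
  T.TF.
  TT.TF
  TTT.F
  TTTF.
Step 2: 4 trees catch fire, 4 burn out
  TTTF.
  T.F..
  TT.F.
  TTT..
  TTF..
Step 3: 3 trees catch fire, 4 burn out
  TTF..
  T....
  TT...
  TTF..
  TF...
Step 4: 3 trees catch fire, 3 burn out
  TF...
  T....
  TT...
  TF...
  F....

TF...
T....
TT...
TF...
F....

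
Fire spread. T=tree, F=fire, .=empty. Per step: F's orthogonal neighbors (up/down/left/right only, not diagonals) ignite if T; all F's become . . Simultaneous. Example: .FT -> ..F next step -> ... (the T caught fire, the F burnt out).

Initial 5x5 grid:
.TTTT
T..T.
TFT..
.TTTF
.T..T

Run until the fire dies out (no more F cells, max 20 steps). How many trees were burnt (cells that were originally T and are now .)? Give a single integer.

Step 1: +5 fires, +2 burnt (F count now 5)
Step 2: +3 fires, +5 burnt (F count now 3)
Step 3: +0 fires, +3 burnt (F count now 0)
Fire out after step 3
Initially T: 13, now '.': 20
Total burnt (originally-T cells now '.'): 8

Answer: 8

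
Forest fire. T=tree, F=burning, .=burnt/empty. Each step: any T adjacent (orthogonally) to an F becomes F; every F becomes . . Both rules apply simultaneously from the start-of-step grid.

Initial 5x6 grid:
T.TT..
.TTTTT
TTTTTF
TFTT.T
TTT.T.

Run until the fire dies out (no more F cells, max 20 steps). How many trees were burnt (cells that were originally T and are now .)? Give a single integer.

Answer: 19

Derivation:
Step 1: +7 fires, +2 burnt (F count now 7)
Step 2: +8 fires, +7 burnt (F count now 8)
Step 3: +2 fires, +8 burnt (F count now 2)
Step 4: +2 fires, +2 burnt (F count now 2)
Step 5: +0 fires, +2 burnt (F count now 0)
Fire out after step 5
Initially T: 21, now '.': 28
Total burnt (originally-T cells now '.'): 19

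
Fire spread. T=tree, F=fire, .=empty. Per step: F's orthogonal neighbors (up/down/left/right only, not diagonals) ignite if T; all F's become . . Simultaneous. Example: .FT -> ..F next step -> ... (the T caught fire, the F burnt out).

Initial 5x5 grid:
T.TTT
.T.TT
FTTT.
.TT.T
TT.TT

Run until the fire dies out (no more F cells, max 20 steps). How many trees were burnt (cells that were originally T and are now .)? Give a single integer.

Answer: 13

Derivation:
Step 1: +1 fires, +1 burnt (F count now 1)
Step 2: +3 fires, +1 burnt (F count now 3)
Step 3: +3 fires, +3 burnt (F count now 3)
Step 4: +2 fires, +3 burnt (F count now 2)
Step 5: +2 fires, +2 burnt (F count now 2)
Step 6: +2 fires, +2 burnt (F count now 2)
Step 7: +0 fires, +2 burnt (F count now 0)
Fire out after step 7
Initially T: 17, now '.': 21
Total burnt (originally-T cells now '.'): 13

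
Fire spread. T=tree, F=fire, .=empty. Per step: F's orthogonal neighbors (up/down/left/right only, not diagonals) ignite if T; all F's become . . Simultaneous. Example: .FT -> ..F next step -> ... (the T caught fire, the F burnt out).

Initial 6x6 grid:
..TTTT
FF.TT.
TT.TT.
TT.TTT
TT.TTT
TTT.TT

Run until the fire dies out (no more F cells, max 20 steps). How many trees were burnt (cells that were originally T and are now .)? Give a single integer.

Step 1: +2 fires, +2 burnt (F count now 2)
Step 2: +2 fires, +2 burnt (F count now 2)
Step 3: +2 fires, +2 burnt (F count now 2)
Step 4: +2 fires, +2 burnt (F count now 2)
Step 5: +1 fires, +2 burnt (F count now 1)
Step 6: +0 fires, +1 burnt (F count now 0)
Fire out after step 6
Initially T: 25, now '.': 20
Total burnt (originally-T cells now '.'): 9

Answer: 9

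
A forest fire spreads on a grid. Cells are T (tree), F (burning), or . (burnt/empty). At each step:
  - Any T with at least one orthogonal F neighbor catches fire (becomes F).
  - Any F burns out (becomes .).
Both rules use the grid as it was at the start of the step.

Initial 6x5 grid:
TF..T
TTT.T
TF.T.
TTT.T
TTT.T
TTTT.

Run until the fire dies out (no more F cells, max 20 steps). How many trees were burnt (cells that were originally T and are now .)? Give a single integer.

Answer: 15

Derivation:
Step 1: +4 fires, +2 burnt (F count now 4)
Step 2: +5 fires, +4 burnt (F count now 5)
Step 3: +3 fires, +5 burnt (F count now 3)
Step 4: +2 fires, +3 burnt (F count now 2)
Step 5: +1 fires, +2 burnt (F count now 1)
Step 6: +0 fires, +1 burnt (F count now 0)
Fire out after step 6
Initially T: 20, now '.': 25
Total burnt (originally-T cells now '.'): 15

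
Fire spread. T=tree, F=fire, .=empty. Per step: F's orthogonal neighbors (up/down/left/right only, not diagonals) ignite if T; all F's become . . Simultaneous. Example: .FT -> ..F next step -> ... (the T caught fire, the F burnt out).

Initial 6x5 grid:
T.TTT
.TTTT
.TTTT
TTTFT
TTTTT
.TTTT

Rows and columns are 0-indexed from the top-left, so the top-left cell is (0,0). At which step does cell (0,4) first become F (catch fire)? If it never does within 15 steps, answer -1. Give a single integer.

Step 1: cell (0,4)='T' (+4 fires, +1 burnt)
Step 2: cell (0,4)='T' (+7 fires, +4 burnt)
Step 3: cell (0,4)='T' (+8 fires, +7 burnt)
Step 4: cell (0,4)='F' (+5 fires, +8 burnt)
  -> target ignites at step 4
Step 5: cell (0,4)='.' (+0 fires, +5 burnt)
  fire out at step 5

4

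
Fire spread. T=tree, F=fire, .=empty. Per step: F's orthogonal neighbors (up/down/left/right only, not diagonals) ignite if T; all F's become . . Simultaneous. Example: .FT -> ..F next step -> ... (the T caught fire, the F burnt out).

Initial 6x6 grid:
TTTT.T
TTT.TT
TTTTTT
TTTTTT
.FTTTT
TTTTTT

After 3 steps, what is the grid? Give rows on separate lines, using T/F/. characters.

Step 1: 3 trees catch fire, 1 burn out
  TTTT.T
  TTT.TT
  TTTTTT
  TFTTTT
  ..FTTT
  TFTTTT
Step 2: 6 trees catch fire, 3 burn out
  TTTT.T
  TTT.TT
  TFTTTT
  F.FTTT
  ...FTT
  F.FTTT
Step 3: 6 trees catch fire, 6 burn out
  TTTT.T
  TFT.TT
  F.FTTT
  ...FTT
  ....FT
  ...FTT

TTTT.T
TFT.TT
F.FTTT
...FTT
....FT
...FTT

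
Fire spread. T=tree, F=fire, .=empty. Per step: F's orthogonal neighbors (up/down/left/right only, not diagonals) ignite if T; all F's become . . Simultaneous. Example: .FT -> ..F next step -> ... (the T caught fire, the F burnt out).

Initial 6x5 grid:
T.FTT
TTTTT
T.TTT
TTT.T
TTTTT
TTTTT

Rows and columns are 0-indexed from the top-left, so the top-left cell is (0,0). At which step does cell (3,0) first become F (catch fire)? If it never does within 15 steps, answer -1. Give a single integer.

Step 1: cell (3,0)='T' (+2 fires, +1 burnt)
Step 2: cell (3,0)='T' (+4 fires, +2 burnt)
Step 3: cell (3,0)='T' (+4 fires, +4 burnt)
Step 4: cell (3,0)='T' (+5 fires, +4 burnt)
Step 5: cell (3,0)='F' (+5 fires, +5 burnt)
  -> target ignites at step 5
Step 6: cell (3,0)='.' (+4 fires, +5 burnt)
Step 7: cell (3,0)='.' (+2 fires, +4 burnt)
Step 8: cell (3,0)='.' (+0 fires, +2 burnt)
  fire out at step 8

5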